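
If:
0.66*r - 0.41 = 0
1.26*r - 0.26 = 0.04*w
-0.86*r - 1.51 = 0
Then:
No Solution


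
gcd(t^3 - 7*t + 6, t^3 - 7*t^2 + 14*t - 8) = t^2 - 3*t + 2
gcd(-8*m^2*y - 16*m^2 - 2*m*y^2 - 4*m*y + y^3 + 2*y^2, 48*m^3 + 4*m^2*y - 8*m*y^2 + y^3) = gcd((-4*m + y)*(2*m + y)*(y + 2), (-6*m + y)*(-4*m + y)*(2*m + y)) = -8*m^2 - 2*m*y + y^2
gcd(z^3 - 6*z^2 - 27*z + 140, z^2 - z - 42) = z - 7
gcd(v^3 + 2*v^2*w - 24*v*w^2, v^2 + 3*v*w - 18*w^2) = v + 6*w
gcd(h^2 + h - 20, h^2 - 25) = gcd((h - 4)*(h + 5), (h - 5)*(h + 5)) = h + 5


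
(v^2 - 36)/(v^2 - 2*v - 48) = (v - 6)/(v - 8)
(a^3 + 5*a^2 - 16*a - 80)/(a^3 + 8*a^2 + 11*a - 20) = (a - 4)/(a - 1)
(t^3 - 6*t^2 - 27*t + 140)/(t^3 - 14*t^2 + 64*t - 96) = (t^2 - 2*t - 35)/(t^2 - 10*t + 24)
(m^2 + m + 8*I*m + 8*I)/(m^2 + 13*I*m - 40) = (m + 1)/(m + 5*I)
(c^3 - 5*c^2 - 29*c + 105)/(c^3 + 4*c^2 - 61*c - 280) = (c^2 - 10*c + 21)/(c^2 - c - 56)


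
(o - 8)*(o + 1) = o^2 - 7*o - 8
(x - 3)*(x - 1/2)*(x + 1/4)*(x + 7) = x^4 + 15*x^3/4 - 177*x^2/8 + 19*x/4 + 21/8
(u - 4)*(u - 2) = u^2 - 6*u + 8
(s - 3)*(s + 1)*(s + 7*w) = s^3 + 7*s^2*w - 2*s^2 - 14*s*w - 3*s - 21*w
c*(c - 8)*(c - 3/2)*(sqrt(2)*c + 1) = sqrt(2)*c^4 - 19*sqrt(2)*c^3/2 + c^3 - 19*c^2/2 + 12*sqrt(2)*c^2 + 12*c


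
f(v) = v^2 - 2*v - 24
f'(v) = 2*v - 2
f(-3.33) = -6.25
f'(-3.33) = -8.66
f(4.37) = -13.64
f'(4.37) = 6.74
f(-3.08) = -8.35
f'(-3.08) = -8.16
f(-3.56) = -4.21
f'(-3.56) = -9.12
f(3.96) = -16.24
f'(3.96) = 5.92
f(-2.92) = -9.63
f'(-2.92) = -7.84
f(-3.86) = -1.38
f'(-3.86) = -9.72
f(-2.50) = -12.75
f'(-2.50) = -7.00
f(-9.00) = 75.00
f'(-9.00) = -20.00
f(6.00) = 0.00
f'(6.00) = 10.00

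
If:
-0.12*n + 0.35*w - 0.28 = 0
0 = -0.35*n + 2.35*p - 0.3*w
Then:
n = 2.91666666666667*w - 2.33333333333333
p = 0.562056737588652*w - 0.347517730496454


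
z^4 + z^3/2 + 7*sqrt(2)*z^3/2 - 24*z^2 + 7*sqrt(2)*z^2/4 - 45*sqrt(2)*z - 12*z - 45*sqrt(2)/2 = (z + 1/2)*(z - 3*sqrt(2))*(z + 3*sqrt(2)/2)*(z + 5*sqrt(2))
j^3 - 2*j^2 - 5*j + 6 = (j - 3)*(j - 1)*(j + 2)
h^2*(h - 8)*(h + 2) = h^4 - 6*h^3 - 16*h^2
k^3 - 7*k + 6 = (k - 2)*(k - 1)*(k + 3)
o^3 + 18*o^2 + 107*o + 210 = (o + 5)*(o + 6)*(o + 7)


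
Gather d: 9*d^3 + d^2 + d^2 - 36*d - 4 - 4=9*d^3 + 2*d^2 - 36*d - 8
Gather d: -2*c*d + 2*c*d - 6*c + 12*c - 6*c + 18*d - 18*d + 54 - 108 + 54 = 0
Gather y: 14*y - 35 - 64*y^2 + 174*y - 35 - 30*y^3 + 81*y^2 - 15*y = -30*y^3 + 17*y^2 + 173*y - 70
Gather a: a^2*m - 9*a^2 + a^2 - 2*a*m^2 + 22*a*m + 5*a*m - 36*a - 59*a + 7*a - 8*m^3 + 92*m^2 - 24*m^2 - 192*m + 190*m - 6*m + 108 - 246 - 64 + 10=a^2*(m - 8) + a*(-2*m^2 + 27*m - 88) - 8*m^3 + 68*m^2 - 8*m - 192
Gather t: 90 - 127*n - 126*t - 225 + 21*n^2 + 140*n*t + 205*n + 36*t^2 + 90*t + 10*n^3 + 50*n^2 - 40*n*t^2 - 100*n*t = 10*n^3 + 71*n^2 + 78*n + t^2*(36 - 40*n) + t*(40*n - 36) - 135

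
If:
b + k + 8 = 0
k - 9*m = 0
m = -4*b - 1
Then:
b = -1/35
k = -279/35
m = -31/35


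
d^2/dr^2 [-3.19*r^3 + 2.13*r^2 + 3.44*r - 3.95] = 4.26 - 19.14*r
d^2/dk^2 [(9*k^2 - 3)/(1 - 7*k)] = 276/(343*k^3 - 147*k^2 + 21*k - 1)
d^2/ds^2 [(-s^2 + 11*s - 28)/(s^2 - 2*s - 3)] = 2*(9*s^3 - 93*s^2 + 267*s - 271)/(s^6 - 6*s^5 + 3*s^4 + 28*s^3 - 9*s^2 - 54*s - 27)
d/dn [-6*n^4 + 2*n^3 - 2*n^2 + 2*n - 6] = -24*n^3 + 6*n^2 - 4*n + 2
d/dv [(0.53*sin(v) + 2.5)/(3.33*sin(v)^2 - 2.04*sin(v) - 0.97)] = (-1.7649*sin(v)^2 - 16.65*sin(v) + 4.5859)*cos(v)/(11.0889*sin(v)^4 - 13.5864*sin(v)^3 - 2.2986*sin(v)^2 + 3.9576*sin(v) + 0.9409)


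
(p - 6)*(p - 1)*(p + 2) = p^3 - 5*p^2 - 8*p + 12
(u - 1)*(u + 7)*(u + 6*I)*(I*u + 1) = I*u^4 - 5*u^3 + 6*I*u^3 - 30*u^2 - I*u^2 + 35*u + 36*I*u - 42*I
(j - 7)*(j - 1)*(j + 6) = j^3 - 2*j^2 - 41*j + 42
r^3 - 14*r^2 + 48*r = r*(r - 8)*(r - 6)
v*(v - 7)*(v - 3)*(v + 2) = v^4 - 8*v^3 + v^2 + 42*v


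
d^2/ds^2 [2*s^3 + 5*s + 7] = 12*s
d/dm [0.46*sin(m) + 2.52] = 0.46*cos(m)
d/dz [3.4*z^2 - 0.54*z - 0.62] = 6.8*z - 0.54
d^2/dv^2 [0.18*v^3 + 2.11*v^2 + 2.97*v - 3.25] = 1.08*v + 4.22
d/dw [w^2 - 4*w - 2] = 2*w - 4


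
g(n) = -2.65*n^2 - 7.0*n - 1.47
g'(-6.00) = 24.80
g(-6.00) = -54.87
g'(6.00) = -38.80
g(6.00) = -138.87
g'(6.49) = -41.40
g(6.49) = -158.52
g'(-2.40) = 5.72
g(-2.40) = 0.07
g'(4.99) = -33.45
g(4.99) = -102.39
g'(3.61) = -26.13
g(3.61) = -61.28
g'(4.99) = -33.45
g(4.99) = -102.39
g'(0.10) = -7.53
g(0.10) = -2.20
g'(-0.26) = -5.62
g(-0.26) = 0.17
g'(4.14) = -28.94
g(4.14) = -75.87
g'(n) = -5.3*n - 7.0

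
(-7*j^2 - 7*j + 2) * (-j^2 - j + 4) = 7*j^4 + 14*j^3 - 23*j^2 - 30*j + 8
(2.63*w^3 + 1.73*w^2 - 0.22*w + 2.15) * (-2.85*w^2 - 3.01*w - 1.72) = -7.4955*w^5 - 12.8468*w^4 - 9.1039*w^3 - 8.4409*w^2 - 6.0931*w - 3.698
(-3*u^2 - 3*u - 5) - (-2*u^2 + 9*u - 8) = -u^2 - 12*u + 3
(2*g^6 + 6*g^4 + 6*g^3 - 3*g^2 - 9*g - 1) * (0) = 0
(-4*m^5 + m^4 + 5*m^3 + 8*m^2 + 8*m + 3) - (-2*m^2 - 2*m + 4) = -4*m^5 + m^4 + 5*m^3 + 10*m^2 + 10*m - 1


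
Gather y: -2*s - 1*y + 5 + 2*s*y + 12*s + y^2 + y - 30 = 2*s*y + 10*s + y^2 - 25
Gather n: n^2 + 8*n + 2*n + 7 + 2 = n^2 + 10*n + 9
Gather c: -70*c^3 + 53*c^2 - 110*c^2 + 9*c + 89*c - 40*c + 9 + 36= -70*c^3 - 57*c^2 + 58*c + 45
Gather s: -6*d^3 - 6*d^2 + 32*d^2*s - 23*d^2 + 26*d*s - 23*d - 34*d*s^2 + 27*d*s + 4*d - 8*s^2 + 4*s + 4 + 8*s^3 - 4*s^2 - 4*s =-6*d^3 - 29*d^2 - 19*d + 8*s^3 + s^2*(-34*d - 12) + s*(32*d^2 + 53*d) + 4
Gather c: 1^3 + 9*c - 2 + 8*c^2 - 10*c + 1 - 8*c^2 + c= 0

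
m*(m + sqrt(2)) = m^2 + sqrt(2)*m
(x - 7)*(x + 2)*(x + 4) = x^3 - x^2 - 34*x - 56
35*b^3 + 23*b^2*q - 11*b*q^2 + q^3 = (-7*b + q)*(-5*b + q)*(b + q)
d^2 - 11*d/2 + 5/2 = (d - 5)*(d - 1/2)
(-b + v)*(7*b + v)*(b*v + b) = -7*b^3*v - 7*b^3 + 6*b^2*v^2 + 6*b^2*v + b*v^3 + b*v^2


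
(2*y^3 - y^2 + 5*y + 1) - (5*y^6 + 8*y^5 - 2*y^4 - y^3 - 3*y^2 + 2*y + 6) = -5*y^6 - 8*y^5 + 2*y^4 + 3*y^3 + 2*y^2 + 3*y - 5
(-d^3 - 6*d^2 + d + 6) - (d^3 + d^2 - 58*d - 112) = -2*d^3 - 7*d^2 + 59*d + 118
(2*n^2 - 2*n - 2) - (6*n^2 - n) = -4*n^2 - n - 2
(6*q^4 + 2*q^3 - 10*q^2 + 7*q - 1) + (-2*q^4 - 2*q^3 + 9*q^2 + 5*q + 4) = 4*q^4 - q^2 + 12*q + 3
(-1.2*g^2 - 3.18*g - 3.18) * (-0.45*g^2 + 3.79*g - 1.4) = 0.54*g^4 - 3.117*g^3 - 8.9412*g^2 - 7.6002*g + 4.452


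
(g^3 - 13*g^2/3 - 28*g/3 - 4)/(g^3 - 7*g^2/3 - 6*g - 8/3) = (g - 6)/(g - 4)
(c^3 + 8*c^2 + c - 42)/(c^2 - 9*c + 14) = (c^2 + 10*c + 21)/(c - 7)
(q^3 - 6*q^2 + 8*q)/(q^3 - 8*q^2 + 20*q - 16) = q/(q - 2)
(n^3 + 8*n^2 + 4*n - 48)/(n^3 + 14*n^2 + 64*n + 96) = (n - 2)/(n + 4)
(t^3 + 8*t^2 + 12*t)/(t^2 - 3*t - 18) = t*(t^2 + 8*t + 12)/(t^2 - 3*t - 18)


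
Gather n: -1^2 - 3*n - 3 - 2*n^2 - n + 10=-2*n^2 - 4*n + 6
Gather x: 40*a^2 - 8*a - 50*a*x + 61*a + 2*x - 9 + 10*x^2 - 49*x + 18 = 40*a^2 + 53*a + 10*x^2 + x*(-50*a - 47) + 9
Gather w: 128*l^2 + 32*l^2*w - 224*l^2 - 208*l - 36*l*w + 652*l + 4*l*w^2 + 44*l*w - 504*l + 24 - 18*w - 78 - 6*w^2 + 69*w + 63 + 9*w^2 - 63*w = -96*l^2 - 60*l + w^2*(4*l + 3) + w*(32*l^2 + 8*l - 12) + 9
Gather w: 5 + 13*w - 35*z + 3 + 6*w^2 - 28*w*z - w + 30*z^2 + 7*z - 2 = 6*w^2 + w*(12 - 28*z) + 30*z^2 - 28*z + 6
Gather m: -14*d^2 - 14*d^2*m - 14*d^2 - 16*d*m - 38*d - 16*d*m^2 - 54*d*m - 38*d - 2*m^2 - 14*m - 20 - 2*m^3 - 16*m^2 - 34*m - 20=-28*d^2 - 76*d - 2*m^3 + m^2*(-16*d - 18) + m*(-14*d^2 - 70*d - 48) - 40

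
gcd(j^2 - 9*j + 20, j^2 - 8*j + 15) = j - 5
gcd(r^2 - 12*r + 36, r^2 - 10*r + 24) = r - 6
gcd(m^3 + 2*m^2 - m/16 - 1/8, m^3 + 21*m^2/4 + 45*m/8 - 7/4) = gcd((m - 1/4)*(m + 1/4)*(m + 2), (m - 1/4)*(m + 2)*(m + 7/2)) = m^2 + 7*m/4 - 1/2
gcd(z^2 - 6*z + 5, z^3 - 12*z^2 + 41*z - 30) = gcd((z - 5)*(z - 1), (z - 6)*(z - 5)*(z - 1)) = z^2 - 6*z + 5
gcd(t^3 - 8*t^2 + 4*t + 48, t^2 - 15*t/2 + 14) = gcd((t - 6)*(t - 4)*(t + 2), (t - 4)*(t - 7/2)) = t - 4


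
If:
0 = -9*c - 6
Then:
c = -2/3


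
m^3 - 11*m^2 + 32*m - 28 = (m - 7)*(m - 2)^2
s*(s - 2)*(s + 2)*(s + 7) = s^4 + 7*s^3 - 4*s^2 - 28*s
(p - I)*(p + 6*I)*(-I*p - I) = -I*p^3 + 5*p^2 - I*p^2 + 5*p - 6*I*p - 6*I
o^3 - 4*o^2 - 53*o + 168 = (o - 8)*(o - 3)*(o + 7)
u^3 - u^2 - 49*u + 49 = (u - 7)*(u - 1)*(u + 7)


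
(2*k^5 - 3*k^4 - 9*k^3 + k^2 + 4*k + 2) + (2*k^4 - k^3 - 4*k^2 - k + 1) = 2*k^5 - k^4 - 10*k^3 - 3*k^2 + 3*k + 3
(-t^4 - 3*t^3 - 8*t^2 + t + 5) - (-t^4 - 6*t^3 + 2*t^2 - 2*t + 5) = 3*t^3 - 10*t^2 + 3*t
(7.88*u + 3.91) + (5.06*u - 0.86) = 12.94*u + 3.05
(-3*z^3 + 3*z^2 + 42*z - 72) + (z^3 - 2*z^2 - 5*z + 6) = -2*z^3 + z^2 + 37*z - 66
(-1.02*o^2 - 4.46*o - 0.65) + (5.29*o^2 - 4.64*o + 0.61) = 4.27*o^2 - 9.1*o - 0.04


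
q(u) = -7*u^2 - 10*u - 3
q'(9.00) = -136.00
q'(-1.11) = 5.54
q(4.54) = -192.68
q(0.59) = -11.34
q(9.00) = -660.00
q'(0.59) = -18.26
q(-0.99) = 0.04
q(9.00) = -660.00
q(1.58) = -36.27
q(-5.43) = -155.09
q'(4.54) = -73.56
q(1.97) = -49.87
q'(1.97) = -37.58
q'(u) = -14*u - 10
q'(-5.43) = 66.02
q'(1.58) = -32.12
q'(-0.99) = 3.86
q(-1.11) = -0.52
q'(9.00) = -136.00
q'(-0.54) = -2.44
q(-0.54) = 0.36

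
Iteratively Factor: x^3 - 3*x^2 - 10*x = (x + 2)*(x^2 - 5*x) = (x - 5)*(x + 2)*(x)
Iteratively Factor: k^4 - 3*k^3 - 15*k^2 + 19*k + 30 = (k + 1)*(k^3 - 4*k^2 - 11*k + 30) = (k + 1)*(k + 3)*(k^2 - 7*k + 10) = (k - 5)*(k + 1)*(k + 3)*(k - 2)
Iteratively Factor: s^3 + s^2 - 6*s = (s - 2)*(s^2 + 3*s) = (s - 2)*(s + 3)*(s)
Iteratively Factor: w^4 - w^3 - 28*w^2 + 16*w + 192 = (w + 3)*(w^3 - 4*w^2 - 16*w + 64) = (w - 4)*(w + 3)*(w^2 - 16) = (w - 4)*(w + 3)*(w + 4)*(w - 4)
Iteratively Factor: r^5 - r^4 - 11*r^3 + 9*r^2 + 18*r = (r - 3)*(r^4 + 2*r^3 - 5*r^2 - 6*r) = (r - 3)*(r + 1)*(r^3 + r^2 - 6*r) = (r - 3)*(r - 2)*(r + 1)*(r^2 + 3*r) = r*(r - 3)*(r - 2)*(r + 1)*(r + 3)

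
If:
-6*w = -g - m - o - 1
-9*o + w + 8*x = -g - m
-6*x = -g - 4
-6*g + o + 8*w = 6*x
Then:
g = 6*x - 4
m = 1592*x/87 - 997/87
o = 358*x/87 - 176/87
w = 412*x/87 - 239/87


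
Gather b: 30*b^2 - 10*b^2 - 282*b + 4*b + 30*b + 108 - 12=20*b^2 - 248*b + 96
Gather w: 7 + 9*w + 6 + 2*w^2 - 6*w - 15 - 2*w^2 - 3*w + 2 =0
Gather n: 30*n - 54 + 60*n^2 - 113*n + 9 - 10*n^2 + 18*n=50*n^2 - 65*n - 45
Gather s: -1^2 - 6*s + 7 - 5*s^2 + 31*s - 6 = -5*s^2 + 25*s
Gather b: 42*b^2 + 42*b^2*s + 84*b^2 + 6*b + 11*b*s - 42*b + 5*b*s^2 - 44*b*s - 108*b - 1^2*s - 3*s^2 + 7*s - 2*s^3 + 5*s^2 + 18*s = b^2*(42*s + 126) + b*(5*s^2 - 33*s - 144) - 2*s^3 + 2*s^2 + 24*s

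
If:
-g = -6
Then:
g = 6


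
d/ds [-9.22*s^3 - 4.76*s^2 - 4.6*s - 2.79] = -27.66*s^2 - 9.52*s - 4.6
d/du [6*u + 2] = 6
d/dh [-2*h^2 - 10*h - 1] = -4*h - 10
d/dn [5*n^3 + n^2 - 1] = n*(15*n + 2)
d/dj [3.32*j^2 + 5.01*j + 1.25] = 6.64*j + 5.01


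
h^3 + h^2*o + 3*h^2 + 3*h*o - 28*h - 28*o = (h - 4)*(h + 7)*(h + o)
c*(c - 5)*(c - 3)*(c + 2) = c^4 - 6*c^3 - c^2 + 30*c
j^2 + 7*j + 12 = (j + 3)*(j + 4)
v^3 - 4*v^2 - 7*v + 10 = (v - 5)*(v - 1)*(v + 2)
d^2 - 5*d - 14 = (d - 7)*(d + 2)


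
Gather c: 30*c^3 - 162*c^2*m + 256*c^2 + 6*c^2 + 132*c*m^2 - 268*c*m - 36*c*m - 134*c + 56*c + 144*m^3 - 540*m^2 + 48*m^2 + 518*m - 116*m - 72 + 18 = 30*c^3 + c^2*(262 - 162*m) + c*(132*m^2 - 304*m - 78) + 144*m^3 - 492*m^2 + 402*m - 54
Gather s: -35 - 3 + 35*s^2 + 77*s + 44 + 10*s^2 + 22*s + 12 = 45*s^2 + 99*s + 18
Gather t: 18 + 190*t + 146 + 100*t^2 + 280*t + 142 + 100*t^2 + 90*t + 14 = 200*t^2 + 560*t + 320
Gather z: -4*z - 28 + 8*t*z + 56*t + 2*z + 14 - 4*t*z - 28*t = 28*t + z*(4*t - 2) - 14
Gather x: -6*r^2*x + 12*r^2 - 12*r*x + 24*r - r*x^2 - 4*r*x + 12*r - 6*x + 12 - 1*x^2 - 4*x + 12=12*r^2 + 36*r + x^2*(-r - 1) + x*(-6*r^2 - 16*r - 10) + 24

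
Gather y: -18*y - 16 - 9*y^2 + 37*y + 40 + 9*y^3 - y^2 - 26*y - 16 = 9*y^3 - 10*y^2 - 7*y + 8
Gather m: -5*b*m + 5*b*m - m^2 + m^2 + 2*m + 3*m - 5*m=0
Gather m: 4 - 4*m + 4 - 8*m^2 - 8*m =-8*m^2 - 12*m + 8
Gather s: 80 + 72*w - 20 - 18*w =54*w + 60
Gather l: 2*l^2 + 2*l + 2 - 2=2*l^2 + 2*l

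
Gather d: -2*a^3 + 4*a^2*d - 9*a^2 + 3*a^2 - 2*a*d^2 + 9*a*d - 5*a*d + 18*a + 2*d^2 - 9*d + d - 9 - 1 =-2*a^3 - 6*a^2 + 18*a + d^2*(2 - 2*a) + d*(4*a^2 + 4*a - 8) - 10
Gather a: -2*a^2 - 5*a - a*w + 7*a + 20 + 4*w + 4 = -2*a^2 + a*(2 - w) + 4*w + 24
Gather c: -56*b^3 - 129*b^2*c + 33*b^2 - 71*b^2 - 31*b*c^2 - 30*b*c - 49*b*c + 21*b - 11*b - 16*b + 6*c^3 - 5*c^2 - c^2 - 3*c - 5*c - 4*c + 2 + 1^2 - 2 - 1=-56*b^3 - 38*b^2 - 6*b + 6*c^3 + c^2*(-31*b - 6) + c*(-129*b^2 - 79*b - 12)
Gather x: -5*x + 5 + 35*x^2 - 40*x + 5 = 35*x^2 - 45*x + 10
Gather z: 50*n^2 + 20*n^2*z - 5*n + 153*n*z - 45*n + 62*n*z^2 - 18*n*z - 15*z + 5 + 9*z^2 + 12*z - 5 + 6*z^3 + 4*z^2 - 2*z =50*n^2 - 50*n + 6*z^3 + z^2*(62*n + 13) + z*(20*n^2 + 135*n - 5)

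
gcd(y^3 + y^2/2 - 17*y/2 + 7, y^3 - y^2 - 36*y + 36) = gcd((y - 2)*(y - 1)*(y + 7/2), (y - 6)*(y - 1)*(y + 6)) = y - 1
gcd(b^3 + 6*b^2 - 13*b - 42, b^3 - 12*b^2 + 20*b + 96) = b + 2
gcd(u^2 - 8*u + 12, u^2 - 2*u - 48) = 1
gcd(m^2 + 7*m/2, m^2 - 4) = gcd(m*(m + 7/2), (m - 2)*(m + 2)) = 1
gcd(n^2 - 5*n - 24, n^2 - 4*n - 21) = n + 3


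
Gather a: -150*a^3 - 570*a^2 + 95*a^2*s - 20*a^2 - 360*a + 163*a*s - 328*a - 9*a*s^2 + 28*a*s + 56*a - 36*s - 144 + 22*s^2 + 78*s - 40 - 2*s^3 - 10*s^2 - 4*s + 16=-150*a^3 + a^2*(95*s - 590) + a*(-9*s^2 + 191*s - 632) - 2*s^3 + 12*s^2 + 38*s - 168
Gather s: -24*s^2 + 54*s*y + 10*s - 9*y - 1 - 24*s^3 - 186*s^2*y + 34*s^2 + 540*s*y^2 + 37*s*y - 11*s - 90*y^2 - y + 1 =-24*s^3 + s^2*(10 - 186*y) + s*(540*y^2 + 91*y - 1) - 90*y^2 - 10*y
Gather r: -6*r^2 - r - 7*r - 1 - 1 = -6*r^2 - 8*r - 2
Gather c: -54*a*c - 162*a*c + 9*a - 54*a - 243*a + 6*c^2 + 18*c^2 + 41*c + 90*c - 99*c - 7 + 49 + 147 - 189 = -288*a + 24*c^2 + c*(32 - 216*a)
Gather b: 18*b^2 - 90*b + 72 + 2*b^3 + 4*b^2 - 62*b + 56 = 2*b^3 + 22*b^2 - 152*b + 128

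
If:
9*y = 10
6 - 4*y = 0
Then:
No Solution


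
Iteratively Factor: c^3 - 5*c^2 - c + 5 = (c + 1)*(c^2 - 6*c + 5) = (c - 5)*(c + 1)*(c - 1)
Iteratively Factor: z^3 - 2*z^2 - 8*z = (z)*(z^2 - 2*z - 8) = z*(z + 2)*(z - 4)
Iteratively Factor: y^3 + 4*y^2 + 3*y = (y)*(y^2 + 4*y + 3) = y*(y + 1)*(y + 3)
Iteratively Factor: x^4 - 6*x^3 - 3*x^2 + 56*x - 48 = (x - 1)*(x^3 - 5*x^2 - 8*x + 48) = (x - 1)*(x + 3)*(x^2 - 8*x + 16) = (x - 4)*(x - 1)*(x + 3)*(x - 4)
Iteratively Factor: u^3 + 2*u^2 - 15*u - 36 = (u + 3)*(u^2 - u - 12) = (u + 3)^2*(u - 4)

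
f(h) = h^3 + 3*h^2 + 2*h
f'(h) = 3*h^2 + 6*h + 2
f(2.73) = 48.17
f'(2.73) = 40.74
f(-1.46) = 0.36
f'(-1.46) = -0.37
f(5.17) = 228.72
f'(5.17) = 113.21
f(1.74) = 17.83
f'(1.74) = 21.52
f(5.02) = 212.15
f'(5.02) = 107.72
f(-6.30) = -143.58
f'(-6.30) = 83.27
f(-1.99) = 0.02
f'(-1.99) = 1.94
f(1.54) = 13.85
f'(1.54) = 18.35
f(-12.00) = -1320.00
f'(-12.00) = 362.00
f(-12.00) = -1320.00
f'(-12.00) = 362.00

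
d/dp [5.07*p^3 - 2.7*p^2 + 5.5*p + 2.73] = 15.21*p^2 - 5.4*p + 5.5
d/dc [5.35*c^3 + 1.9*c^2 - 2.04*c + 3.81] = 16.05*c^2 + 3.8*c - 2.04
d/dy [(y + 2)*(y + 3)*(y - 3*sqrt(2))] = 3*y^2 - 6*sqrt(2)*y + 10*y - 15*sqrt(2) + 6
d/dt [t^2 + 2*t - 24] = 2*t + 2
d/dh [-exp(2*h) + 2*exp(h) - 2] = 2*(1 - exp(h))*exp(h)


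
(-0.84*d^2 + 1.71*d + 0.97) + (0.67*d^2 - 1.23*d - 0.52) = -0.17*d^2 + 0.48*d + 0.45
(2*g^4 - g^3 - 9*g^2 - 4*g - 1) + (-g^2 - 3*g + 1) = 2*g^4 - g^3 - 10*g^2 - 7*g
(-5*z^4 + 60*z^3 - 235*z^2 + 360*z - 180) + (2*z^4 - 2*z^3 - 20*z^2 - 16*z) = -3*z^4 + 58*z^3 - 255*z^2 + 344*z - 180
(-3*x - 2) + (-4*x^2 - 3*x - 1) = -4*x^2 - 6*x - 3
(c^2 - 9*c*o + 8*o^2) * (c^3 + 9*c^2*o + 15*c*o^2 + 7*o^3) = c^5 - 58*c^3*o^2 - 56*c^2*o^3 + 57*c*o^4 + 56*o^5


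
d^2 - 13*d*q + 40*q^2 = (d - 8*q)*(d - 5*q)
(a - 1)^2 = a^2 - 2*a + 1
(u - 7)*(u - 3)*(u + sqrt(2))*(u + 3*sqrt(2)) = u^4 - 10*u^3 + 4*sqrt(2)*u^3 - 40*sqrt(2)*u^2 + 27*u^2 - 60*u + 84*sqrt(2)*u + 126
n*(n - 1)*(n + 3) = n^3 + 2*n^2 - 3*n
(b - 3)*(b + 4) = b^2 + b - 12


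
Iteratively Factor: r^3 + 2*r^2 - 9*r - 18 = (r + 3)*(r^2 - r - 6) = (r - 3)*(r + 3)*(r + 2)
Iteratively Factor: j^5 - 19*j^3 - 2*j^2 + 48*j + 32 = (j - 2)*(j^4 + 2*j^3 - 15*j^2 - 32*j - 16) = (j - 2)*(j + 1)*(j^3 + j^2 - 16*j - 16) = (j - 2)*(j + 1)*(j + 4)*(j^2 - 3*j - 4) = (j - 4)*(j - 2)*(j + 1)*(j + 4)*(j + 1)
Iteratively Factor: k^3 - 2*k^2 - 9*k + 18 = (k - 3)*(k^2 + k - 6) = (k - 3)*(k - 2)*(k + 3)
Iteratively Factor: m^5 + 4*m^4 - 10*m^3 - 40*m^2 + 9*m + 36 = (m + 4)*(m^4 - 10*m^2 + 9) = (m - 3)*(m + 4)*(m^3 + 3*m^2 - m - 3) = (m - 3)*(m - 1)*(m + 4)*(m^2 + 4*m + 3) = (m - 3)*(m - 1)*(m + 1)*(m + 4)*(m + 3)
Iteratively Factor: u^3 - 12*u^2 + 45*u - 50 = (u - 5)*(u^2 - 7*u + 10) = (u - 5)^2*(u - 2)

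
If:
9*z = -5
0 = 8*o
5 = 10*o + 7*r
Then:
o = 0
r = 5/7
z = -5/9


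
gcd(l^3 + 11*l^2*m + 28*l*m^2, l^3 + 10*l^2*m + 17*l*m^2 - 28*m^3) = l^2 + 11*l*m + 28*m^2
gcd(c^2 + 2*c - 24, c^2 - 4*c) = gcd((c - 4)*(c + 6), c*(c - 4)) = c - 4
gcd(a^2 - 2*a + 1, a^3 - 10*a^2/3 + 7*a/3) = a - 1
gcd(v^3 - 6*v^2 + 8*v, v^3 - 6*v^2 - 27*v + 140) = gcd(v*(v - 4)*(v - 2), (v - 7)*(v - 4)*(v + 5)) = v - 4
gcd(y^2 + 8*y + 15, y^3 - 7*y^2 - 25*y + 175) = y + 5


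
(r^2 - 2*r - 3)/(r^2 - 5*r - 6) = (r - 3)/(r - 6)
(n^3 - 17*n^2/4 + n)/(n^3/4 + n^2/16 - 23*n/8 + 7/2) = 4*n*(4*n^2 - 17*n + 4)/(4*n^3 + n^2 - 46*n + 56)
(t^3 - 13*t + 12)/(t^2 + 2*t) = (t^3 - 13*t + 12)/(t*(t + 2))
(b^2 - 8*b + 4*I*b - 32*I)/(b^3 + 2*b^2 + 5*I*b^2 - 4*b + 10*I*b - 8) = (b - 8)/(b^2 + b*(2 + I) + 2*I)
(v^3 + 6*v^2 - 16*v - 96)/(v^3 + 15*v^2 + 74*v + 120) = (v - 4)/(v + 5)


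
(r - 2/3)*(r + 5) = r^2 + 13*r/3 - 10/3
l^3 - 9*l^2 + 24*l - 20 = (l - 5)*(l - 2)^2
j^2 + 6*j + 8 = (j + 2)*(j + 4)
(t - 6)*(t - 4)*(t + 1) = t^3 - 9*t^2 + 14*t + 24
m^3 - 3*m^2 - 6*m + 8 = (m - 4)*(m - 1)*(m + 2)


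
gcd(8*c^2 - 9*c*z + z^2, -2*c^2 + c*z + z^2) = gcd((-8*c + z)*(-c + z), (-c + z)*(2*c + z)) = -c + z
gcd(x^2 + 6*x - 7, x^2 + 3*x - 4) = x - 1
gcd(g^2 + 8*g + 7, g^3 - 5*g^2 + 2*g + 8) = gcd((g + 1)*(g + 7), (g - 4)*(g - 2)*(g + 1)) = g + 1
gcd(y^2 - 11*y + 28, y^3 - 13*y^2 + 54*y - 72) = y - 4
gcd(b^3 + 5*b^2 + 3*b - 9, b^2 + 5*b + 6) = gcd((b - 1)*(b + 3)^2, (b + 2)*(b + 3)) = b + 3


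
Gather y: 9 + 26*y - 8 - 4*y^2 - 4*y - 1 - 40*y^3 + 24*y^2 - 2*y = -40*y^3 + 20*y^2 + 20*y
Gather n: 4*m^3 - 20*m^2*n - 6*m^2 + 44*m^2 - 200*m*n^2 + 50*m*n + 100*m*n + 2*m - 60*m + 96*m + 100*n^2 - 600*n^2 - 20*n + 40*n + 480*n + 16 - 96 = 4*m^3 + 38*m^2 + 38*m + n^2*(-200*m - 500) + n*(-20*m^2 + 150*m + 500) - 80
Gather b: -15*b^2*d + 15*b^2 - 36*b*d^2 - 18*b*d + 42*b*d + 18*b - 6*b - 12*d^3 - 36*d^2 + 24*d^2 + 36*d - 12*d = b^2*(15 - 15*d) + b*(-36*d^2 + 24*d + 12) - 12*d^3 - 12*d^2 + 24*d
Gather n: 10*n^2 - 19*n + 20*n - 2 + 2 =10*n^2 + n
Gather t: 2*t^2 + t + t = 2*t^2 + 2*t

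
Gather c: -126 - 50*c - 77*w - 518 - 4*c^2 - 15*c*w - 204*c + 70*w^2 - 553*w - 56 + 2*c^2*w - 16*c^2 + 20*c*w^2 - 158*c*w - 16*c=c^2*(2*w - 20) + c*(20*w^2 - 173*w - 270) + 70*w^2 - 630*w - 700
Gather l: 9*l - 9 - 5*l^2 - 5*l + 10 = -5*l^2 + 4*l + 1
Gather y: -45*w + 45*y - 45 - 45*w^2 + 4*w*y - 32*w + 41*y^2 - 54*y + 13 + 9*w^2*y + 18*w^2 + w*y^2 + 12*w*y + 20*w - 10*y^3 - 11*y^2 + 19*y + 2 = -27*w^2 - 57*w - 10*y^3 + y^2*(w + 30) + y*(9*w^2 + 16*w + 10) - 30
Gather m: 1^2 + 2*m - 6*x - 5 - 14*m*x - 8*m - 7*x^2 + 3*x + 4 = m*(-14*x - 6) - 7*x^2 - 3*x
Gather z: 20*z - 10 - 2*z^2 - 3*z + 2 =-2*z^2 + 17*z - 8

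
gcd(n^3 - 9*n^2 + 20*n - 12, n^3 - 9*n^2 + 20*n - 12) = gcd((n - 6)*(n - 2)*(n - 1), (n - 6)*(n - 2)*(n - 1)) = n^3 - 9*n^2 + 20*n - 12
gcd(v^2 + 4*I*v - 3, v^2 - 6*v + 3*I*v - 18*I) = v + 3*I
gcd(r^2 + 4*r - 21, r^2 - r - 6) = r - 3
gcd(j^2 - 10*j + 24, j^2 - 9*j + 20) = j - 4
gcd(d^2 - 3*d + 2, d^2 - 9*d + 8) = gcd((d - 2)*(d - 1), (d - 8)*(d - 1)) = d - 1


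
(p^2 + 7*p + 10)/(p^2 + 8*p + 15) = (p + 2)/(p + 3)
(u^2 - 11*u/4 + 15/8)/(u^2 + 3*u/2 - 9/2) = (u - 5/4)/(u + 3)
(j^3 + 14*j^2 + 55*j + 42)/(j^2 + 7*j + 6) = j + 7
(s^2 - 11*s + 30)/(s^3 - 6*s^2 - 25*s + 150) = 1/(s + 5)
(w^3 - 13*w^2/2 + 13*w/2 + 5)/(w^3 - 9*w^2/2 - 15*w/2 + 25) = (2*w + 1)/(2*w + 5)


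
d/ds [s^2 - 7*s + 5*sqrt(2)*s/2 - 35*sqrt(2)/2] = 2*s - 7 + 5*sqrt(2)/2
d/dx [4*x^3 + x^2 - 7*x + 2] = 12*x^2 + 2*x - 7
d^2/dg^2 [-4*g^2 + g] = -8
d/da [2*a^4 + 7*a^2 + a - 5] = 8*a^3 + 14*a + 1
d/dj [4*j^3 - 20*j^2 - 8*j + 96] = 12*j^2 - 40*j - 8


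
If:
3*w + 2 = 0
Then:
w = -2/3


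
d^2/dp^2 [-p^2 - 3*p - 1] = -2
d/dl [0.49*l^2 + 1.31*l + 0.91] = 0.98*l + 1.31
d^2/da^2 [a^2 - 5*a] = 2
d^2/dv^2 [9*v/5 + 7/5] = 0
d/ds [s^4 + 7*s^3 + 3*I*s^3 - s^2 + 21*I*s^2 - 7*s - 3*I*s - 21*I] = 4*s^3 + s^2*(21 + 9*I) + s*(-2 + 42*I) - 7 - 3*I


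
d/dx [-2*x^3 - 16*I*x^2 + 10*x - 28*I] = -6*x^2 - 32*I*x + 10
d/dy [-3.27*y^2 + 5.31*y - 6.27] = 5.31 - 6.54*y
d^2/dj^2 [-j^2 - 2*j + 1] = -2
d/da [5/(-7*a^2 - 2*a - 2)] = 10*(7*a + 1)/(7*a^2 + 2*a + 2)^2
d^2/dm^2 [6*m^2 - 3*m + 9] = 12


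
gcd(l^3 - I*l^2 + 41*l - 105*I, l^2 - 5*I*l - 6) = l - 3*I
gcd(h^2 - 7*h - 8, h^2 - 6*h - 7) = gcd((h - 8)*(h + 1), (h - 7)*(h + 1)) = h + 1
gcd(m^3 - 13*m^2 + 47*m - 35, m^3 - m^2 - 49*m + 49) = m^2 - 8*m + 7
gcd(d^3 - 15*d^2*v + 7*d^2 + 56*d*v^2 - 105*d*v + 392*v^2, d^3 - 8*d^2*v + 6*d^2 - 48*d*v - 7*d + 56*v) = -d^2 + 8*d*v - 7*d + 56*v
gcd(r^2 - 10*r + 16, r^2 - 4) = r - 2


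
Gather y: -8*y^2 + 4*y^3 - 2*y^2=4*y^3 - 10*y^2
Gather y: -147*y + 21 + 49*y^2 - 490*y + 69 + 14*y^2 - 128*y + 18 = 63*y^2 - 765*y + 108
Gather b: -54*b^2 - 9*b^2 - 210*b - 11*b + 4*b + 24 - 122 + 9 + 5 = -63*b^2 - 217*b - 84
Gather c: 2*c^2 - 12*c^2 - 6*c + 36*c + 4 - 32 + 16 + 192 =-10*c^2 + 30*c + 180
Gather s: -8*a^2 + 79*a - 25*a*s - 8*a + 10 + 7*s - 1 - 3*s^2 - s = -8*a^2 + 71*a - 3*s^2 + s*(6 - 25*a) + 9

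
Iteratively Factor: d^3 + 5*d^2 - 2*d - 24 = (d + 3)*(d^2 + 2*d - 8) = (d - 2)*(d + 3)*(d + 4)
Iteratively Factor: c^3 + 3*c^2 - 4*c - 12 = (c - 2)*(c^2 + 5*c + 6) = (c - 2)*(c + 3)*(c + 2)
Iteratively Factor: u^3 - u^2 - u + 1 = (u + 1)*(u^2 - 2*u + 1) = (u - 1)*(u + 1)*(u - 1)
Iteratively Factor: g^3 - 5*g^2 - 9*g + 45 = (g + 3)*(g^2 - 8*g + 15) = (g - 5)*(g + 3)*(g - 3)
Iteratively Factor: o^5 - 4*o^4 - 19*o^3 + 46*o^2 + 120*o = (o)*(o^4 - 4*o^3 - 19*o^2 + 46*o + 120) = o*(o - 5)*(o^3 + o^2 - 14*o - 24) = o*(o - 5)*(o - 4)*(o^2 + 5*o + 6) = o*(o - 5)*(o - 4)*(o + 3)*(o + 2)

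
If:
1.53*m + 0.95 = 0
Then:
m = -0.62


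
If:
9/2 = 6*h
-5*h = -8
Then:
No Solution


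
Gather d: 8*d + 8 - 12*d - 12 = -4*d - 4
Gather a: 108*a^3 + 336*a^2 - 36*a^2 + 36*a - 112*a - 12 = 108*a^3 + 300*a^2 - 76*a - 12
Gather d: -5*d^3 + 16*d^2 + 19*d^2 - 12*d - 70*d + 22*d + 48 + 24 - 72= -5*d^3 + 35*d^2 - 60*d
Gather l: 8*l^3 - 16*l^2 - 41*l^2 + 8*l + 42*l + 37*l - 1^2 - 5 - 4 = 8*l^3 - 57*l^2 + 87*l - 10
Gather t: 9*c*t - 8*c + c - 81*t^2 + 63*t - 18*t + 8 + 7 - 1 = -7*c - 81*t^2 + t*(9*c + 45) + 14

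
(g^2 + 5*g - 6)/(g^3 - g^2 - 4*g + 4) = (g + 6)/(g^2 - 4)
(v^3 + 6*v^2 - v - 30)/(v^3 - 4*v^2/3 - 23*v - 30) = 3*(v^2 + 3*v - 10)/(3*v^2 - 13*v - 30)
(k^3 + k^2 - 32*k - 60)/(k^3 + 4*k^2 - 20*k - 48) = (k^2 - k - 30)/(k^2 + 2*k - 24)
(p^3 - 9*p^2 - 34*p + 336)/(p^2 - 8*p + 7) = (p^2 - 2*p - 48)/(p - 1)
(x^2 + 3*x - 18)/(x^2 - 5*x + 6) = (x + 6)/(x - 2)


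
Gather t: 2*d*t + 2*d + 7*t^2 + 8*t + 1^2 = 2*d + 7*t^2 + t*(2*d + 8) + 1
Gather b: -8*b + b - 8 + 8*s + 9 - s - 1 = -7*b + 7*s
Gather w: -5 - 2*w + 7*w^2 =7*w^2 - 2*w - 5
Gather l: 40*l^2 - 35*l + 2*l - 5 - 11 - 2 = 40*l^2 - 33*l - 18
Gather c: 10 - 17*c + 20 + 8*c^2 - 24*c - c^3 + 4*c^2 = -c^3 + 12*c^2 - 41*c + 30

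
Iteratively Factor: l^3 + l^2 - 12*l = (l + 4)*(l^2 - 3*l) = l*(l + 4)*(l - 3)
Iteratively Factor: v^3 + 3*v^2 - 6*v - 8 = (v + 4)*(v^2 - v - 2) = (v + 1)*(v + 4)*(v - 2)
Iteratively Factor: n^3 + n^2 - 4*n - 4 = (n - 2)*(n^2 + 3*n + 2) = (n - 2)*(n + 2)*(n + 1)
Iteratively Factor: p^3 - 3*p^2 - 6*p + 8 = (p + 2)*(p^2 - 5*p + 4) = (p - 4)*(p + 2)*(p - 1)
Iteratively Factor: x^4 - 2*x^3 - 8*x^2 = (x)*(x^3 - 2*x^2 - 8*x) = x*(x - 4)*(x^2 + 2*x) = x^2*(x - 4)*(x + 2)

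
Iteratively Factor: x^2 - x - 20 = (x - 5)*(x + 4)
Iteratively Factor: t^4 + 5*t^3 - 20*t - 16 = (t + 4)*(t^3 + t^2 - 4*t - 4) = (t - 2)*(t + 4)*(t^2 + 3*t + 2) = (t - 2)*(t + 1)*(t + 4)*(t + 2)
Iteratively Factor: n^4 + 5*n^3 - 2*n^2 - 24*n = (n)*(n^3 + 5*n^2 - 2*n - 24) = n*(n + 3)*(n^2 + 2*n - 8) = n*(n - 2)*(n + 3)*(n + 4)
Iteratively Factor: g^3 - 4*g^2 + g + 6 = (g - 3)*(g^2 - g - 2) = (g - 3)*(g + 1)*(g - 2)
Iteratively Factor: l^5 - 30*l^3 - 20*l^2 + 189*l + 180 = (l + 1)*(l^4 - l^3 - 29*l^2 + 9*l + 180) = (l + 1)*(l + 3)*(l^3 - 4*l^2 - 17*l + 60) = (l + 1)*(l + 3)*(l + 4)*(l^2 - 8*l + 15) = (l - 5)*(l + 1)*(l + 3)*(l + 4)*(l - 3)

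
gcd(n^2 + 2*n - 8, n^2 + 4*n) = n + 4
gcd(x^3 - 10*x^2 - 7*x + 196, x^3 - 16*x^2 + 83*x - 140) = x - 7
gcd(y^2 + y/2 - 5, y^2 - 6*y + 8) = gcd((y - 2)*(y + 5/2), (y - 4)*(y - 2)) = y - 2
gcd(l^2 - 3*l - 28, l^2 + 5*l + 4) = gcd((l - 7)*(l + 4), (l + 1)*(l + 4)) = l + 4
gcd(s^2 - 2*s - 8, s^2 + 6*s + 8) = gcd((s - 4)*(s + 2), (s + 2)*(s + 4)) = s + 2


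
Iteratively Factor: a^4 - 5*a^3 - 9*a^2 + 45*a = (a - 3)*(a^3 - 2*a^2 - 15*a) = (a - 5)*(a - 3)*(a^2 + 3*a) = (a - 5)*(a - 3)*(a + 3)*(a)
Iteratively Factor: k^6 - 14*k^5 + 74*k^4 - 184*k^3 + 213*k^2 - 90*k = (k - 2)*(k^5 - 12*k^4 + 50*k^3 - 84*k^2 + 45*k) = k*(k - 2)*(k^4 - 12*k^3 + 50*k^2 - 84*k + 45) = k*(k - 3)*(k - 2)*(k^3 - 9*k^2 + 23*k - 15) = k*(k - 3)*(k - 2)*(k - 1)*(k^2 - 8*k + 15) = k*(k - 3)^2*(k - 2)*(k - 1)*(k - 5)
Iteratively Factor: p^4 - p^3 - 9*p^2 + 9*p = (p)*(p^3 - p^2 - 9*p + 9) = p*(p + 3)*(p^2 - 4*p + 3) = p*(p - 1)*(p + 3)*(p - 3)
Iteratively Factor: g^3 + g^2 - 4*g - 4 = (g + 1)*(g^2 - 4) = (g - 2)*(g + 1)*(g + 2)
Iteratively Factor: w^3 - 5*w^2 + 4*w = (w - 1)*(w^2 - 4*w) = (w - 4)*(w - 1)*(w)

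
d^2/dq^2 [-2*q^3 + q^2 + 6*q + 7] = 2 - 12*q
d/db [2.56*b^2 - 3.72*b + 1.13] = 5.12*b - 3.72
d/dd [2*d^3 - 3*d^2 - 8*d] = 6*d^2 - 6*d - 8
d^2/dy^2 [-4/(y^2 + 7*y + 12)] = 8*(y^2 + 7*y - (2*y + 7)^2 + 12)/(y^2 + 7*y + 12)^3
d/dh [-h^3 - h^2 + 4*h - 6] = -3*h^2 - 2*h + 4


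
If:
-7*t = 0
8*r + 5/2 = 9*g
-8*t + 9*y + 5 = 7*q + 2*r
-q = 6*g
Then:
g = -12*y/53 - 15/106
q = 72*y/53 + 45/53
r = -27*y/106 - 25/53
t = 0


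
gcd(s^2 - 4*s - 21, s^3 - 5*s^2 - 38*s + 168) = s - 7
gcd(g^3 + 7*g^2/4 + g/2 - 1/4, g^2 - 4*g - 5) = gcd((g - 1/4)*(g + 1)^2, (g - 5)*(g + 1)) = g + 1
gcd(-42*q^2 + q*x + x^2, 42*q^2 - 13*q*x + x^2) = -6*q + x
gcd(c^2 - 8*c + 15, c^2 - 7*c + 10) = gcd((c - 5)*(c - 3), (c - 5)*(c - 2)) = c - 5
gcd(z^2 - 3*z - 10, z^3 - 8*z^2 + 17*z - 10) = z - 5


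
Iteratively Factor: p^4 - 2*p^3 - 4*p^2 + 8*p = (p - 2)*(p^3 - 4*p) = (p - 2)*(p + 2)*(p^2 - 2*p) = (p - 2)^2*(p + 2)*(p)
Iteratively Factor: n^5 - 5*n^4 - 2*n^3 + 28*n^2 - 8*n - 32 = (n + 1)*(n^4 - 6*n^3 + 4*n^2 + 24*n - 32) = (n + 1)*(n + 2)*(n^3 - 8*n^2 + 20*n - 16) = (n - 2)*(n + 1)*(n + 2)*(n^2 - 6*n + 8) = (n - 2)^2*(n + 1)*(n + 2)*(n - 4)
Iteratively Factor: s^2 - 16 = (s - 4)*(s + 4)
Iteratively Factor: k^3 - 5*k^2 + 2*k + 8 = (k - 2)*(k^2 - 3*k - 4) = (k - 2)*(k + 1)*(k - 4)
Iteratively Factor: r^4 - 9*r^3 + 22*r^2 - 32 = (r - 2)*(r^3 - 7*r^2 + 8*r + 16) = (r - 4)*(r - 2)*(r^2 - 3*r - 4) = (r - 4)^2*(r - 2)*(r + 1)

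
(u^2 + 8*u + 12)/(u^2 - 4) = (u + 6)/(u - 2)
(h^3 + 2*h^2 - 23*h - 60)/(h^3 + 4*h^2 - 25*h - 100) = (h + 3)/(h + 5)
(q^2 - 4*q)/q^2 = (q - 4)/q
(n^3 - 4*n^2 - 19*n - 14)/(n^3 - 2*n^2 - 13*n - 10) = (n - 7)/(n - 5)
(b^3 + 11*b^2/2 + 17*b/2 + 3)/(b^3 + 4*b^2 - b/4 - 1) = 2*(b^2 + 5*b + 6)/(2*b^2 + 7*b - 4)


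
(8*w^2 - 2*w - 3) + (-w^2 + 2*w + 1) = 7*w^2 - 2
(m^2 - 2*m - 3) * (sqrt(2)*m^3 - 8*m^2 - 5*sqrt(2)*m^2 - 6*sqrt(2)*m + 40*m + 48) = sqrt(2)*m^5 - 7*sqrt(2)*m^4 - 8*m^4 + sqrt(2)*m^3 + 56*m^3 - 8*m^2 + 27*sqrt(2)*m^2 - 216*m + 18*sqrt(2)*m - 144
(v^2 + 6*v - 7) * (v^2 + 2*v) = v^4 + 8*v^3 + 5*v^2 - 14*v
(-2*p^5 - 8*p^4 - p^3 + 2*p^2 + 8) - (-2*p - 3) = -2*p^5 - 8*p^4 - p^3 + 2*p^2 + 2*p + 11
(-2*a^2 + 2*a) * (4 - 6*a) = 12*a^3 - 20*a^2 + 8*a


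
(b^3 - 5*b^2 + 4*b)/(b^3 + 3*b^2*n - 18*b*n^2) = (b^2 - 5*b + 4)/(b^2 + 3*b*n - 18*n^2)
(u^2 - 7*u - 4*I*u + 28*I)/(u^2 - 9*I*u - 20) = (u - 7)/(u - 5*I)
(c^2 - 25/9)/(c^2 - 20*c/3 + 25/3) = (c + 5/3)/(c - 5)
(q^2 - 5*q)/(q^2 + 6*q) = (q - 5)/(q + 6)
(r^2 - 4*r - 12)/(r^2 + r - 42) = (r + 2)/(r + 7)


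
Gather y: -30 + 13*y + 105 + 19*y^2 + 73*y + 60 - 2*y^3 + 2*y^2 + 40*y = -2*y^3 + 21*y^2 + 126*y + 135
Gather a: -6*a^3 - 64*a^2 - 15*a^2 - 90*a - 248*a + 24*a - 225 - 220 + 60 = -6*a^3 - 79*a^2 - 314*a - 385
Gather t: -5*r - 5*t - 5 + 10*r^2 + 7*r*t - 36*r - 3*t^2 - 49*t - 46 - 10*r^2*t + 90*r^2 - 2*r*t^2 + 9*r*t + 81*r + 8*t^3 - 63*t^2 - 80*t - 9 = 100*r^2 + 40*r + 8*t^3 + t^2*(-2*r - 66) + t*(-10*r^2 + 16*r - 134) - 60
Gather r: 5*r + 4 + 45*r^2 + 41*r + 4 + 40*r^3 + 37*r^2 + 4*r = 40*r^3 + 82*r^2 + 50*r + 8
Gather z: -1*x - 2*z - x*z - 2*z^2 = -x - 2*z^2 + z*(-x - 2)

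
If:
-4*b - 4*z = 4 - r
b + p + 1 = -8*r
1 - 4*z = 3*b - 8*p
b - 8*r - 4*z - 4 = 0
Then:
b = -27/388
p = -241/388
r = -15/388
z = -1459/1552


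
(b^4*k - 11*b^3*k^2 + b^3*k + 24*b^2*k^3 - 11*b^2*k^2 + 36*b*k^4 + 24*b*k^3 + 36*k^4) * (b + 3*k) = b^5*k - 8*b^4*k^2 + b^4*k - 9*b^3*k^3 - 8*b^3*k^2 + 108*b^2*k^4 - 9*b^2*k^3 + 108*b*k^5 + 108*b*k^4 + 108*k^5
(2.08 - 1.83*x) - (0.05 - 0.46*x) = 2.03 - 1.37*x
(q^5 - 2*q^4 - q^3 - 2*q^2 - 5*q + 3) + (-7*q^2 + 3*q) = q^5 - 2*q^4 - q^3 - 9*q^2 - 2*q + 3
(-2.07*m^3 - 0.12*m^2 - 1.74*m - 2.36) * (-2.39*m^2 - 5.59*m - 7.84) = 4.9473*m^5 + 11.8581*m^4 + 21.0582*m^3 + 16.3078*m^2 + 26.834*m + 18.5024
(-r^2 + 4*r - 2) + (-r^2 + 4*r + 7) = -2*r^2 + 8*r + 5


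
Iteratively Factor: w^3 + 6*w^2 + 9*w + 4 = (w + 1)*(w^2 + 5*w + 4) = (w + 1)^2*(w + 4)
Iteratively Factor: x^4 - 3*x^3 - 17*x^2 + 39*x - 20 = (x - 5)*(x^3 + 2*x^2 - 7*x + 4) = (x - 5)*(x - 1)*(x^2 + 3*x - 4) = (x - 5)*(x - 1)*(x + 4)*(x - 1)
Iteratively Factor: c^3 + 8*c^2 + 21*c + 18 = (c + 3)*(c^2 + 5*c + 6) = (c + 2)*(c + 3)*(c + 3)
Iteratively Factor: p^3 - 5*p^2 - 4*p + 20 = (p + 2)*(p^2 - 7*p + 10) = (p - 2)*(p + 2)*(p - 5)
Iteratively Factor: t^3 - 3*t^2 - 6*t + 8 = (t + 2)*(t^2 - 5*t + 4) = (t - 1)*(t + 2)*(t - 4)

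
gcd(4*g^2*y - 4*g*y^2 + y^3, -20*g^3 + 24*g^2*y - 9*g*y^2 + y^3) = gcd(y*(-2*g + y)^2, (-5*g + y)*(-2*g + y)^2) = 4*g^2 - 4*g*y + y^2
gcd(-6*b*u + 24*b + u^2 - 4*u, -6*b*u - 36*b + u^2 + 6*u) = -6*b + u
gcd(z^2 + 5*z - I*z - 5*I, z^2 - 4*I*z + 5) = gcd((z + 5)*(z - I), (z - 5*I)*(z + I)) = 1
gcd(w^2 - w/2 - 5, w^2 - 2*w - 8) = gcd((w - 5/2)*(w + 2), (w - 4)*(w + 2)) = w + 2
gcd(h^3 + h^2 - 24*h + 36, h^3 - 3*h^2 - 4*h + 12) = h^2 - 5*h + 6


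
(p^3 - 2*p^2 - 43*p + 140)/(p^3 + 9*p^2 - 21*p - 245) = (p - 4)/(p + 7)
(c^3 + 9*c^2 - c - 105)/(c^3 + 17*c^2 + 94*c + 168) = (c^2 + 2*c - 15)/(c^2 + 10*c + 24)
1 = 1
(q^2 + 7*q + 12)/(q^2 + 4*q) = (q + 3)/q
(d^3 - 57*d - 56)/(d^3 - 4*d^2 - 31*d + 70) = (d^3 - 57*d - 56)/(d^3 - 4*d^2 - 31*d + 70)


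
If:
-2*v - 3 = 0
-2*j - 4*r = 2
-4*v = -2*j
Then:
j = -3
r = 1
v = -3/2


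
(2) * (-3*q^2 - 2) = -6*q^2 - 4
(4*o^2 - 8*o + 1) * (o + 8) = 4*o^3 + 24*o^2 - 63*o + 8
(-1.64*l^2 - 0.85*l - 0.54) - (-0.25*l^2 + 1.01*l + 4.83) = -1.39*l^2 - 1.86*l - 5.37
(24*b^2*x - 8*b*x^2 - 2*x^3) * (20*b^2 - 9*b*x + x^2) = 480*b^4*x - 376*b^3*x^2 + 56*b^2*x^3 + 10*b*x^4 - 2*x^5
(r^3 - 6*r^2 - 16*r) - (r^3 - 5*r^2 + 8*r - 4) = -r^2 - 24*r + 4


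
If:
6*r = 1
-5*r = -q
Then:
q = 5/6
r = 1/6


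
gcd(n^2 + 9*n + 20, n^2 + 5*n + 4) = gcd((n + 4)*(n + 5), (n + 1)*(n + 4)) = n + 4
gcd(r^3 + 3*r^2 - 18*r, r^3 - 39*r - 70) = 1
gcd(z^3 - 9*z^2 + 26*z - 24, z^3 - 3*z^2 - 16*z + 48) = z^2 - 7*z + 12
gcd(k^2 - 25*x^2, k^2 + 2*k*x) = 1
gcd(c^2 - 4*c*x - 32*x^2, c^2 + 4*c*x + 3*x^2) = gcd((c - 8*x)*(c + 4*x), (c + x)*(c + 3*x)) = 1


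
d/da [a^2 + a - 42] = 2*a + 1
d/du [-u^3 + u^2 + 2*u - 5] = -3*u^2 + 2*u + 2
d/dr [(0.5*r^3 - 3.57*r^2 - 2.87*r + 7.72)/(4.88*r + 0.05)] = (4.88*r^3 - 17.3466*r^2 - 0.356999999999999*r - 37.8171)/(23.8144*r^2 + 0.488*r + 0.0025)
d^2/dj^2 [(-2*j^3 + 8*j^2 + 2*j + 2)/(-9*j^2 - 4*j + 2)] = 4*(97*j^3 - 483*j^2 - 150*j - 58)/(729*j^6 + 972*j^5 - 54*j^4 - 368*j^3 + 12*j^2 + 48*j - 8)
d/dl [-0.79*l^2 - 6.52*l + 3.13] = -1.58*l - 6.52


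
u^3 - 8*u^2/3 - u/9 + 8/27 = (u - 8/3)*(u - 1/3)*(u + 1/3)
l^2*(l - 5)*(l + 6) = l^4 + l^3 - 30*l^2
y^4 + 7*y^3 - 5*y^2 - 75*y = y*(y - 3)*(y + 5)^2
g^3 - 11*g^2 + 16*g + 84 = (g - 7)*(g - 6)*(g + 2)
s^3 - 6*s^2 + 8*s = s*(s - 4)*(s - 2)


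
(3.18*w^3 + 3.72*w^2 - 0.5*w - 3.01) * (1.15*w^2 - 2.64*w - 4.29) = 3.657*w^5 - 4.1172*w^4 - 24.038*w^3 - 18.1003*w^2 + 10.0914*w + 12.9129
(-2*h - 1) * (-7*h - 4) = 14*h^2 + 15*h + 4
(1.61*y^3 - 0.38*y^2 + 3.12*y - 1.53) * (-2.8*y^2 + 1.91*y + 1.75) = -4.508*y^5 + 4.1391*y^4 - 6.6443*y^3 + 9.5782*y^2 + 2.5377*y - 2.6775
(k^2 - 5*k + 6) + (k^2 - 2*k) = 2*k^2 - 7*k + 6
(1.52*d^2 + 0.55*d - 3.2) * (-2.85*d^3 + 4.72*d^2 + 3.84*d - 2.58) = -4.332*d^5 + 5.6069*d^4 + 17.5528*d^3 - 16.9136*d^2 - 13.707*d + 8.256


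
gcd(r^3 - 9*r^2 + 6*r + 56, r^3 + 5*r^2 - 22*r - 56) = r^2 - 2*r - 8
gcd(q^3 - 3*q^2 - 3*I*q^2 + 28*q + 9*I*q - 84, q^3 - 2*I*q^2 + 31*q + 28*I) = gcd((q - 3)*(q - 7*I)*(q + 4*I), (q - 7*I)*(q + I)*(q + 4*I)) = q^2 - 3*I*q + 28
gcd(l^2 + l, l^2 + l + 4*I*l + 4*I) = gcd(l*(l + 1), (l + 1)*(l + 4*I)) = l + 1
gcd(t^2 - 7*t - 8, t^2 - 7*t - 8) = t^2 - 7*t - 8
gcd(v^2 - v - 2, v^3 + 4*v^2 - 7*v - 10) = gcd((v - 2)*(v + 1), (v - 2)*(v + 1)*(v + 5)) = v^2 - v - 2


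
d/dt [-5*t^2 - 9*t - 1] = -10*t - 9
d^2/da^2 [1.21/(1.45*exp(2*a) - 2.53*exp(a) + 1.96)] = ((3.0613 - 7.018*exp(a))*(1.45*exp(2*a) - 2.53*exp(a) + 1.96) + 1.21*(2.9*exp(a) - 2.53)*(5.8*exp(a) - 5.06)*exp(a))*exp(a)/(1.45*exp(2*a) - 2.53*exp(a) + 1.96)^3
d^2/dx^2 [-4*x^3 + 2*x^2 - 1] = 4 - 24*x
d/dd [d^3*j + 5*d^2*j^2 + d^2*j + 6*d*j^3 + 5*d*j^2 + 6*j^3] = j*(3*d^2 + 10*d*j + 2*d + 6*j^2 + 5*j)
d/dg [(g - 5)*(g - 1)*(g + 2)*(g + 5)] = 4*g^3 + 3*g^2 - 54*g - 25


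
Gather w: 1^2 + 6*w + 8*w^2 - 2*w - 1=8*w^2 + 4*w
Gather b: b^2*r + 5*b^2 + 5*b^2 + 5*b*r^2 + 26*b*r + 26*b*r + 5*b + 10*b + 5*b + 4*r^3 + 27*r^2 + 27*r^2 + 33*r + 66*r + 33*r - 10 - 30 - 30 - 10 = b^2*(r + 10) + b*(5*r^2 + 52*r + 20) + 4*r^3 + 54*r^2 + 132*r - 80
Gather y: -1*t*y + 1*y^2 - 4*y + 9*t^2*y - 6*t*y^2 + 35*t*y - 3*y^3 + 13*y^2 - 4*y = -3*y^3 + y^2*(14 - 6*t) + y*(9*t^2 + 34*t - 8)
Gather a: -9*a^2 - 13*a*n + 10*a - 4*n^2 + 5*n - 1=-9*a^2 + a*(10 - 13*n) - 4*n^2 + 5*n - 1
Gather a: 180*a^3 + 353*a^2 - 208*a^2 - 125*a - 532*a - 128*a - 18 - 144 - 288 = 180*a^3 + 145*a^2 - 785*a - 450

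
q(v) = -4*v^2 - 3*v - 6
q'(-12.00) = 93.00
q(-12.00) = -546.00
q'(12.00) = -99.00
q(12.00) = -618.00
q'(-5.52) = 41.16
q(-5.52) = -111.32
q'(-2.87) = 19.96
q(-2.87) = -30.34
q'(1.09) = -11.72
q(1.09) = -14.02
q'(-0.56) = 1.48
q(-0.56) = -5.57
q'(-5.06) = 37.48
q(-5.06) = -93.23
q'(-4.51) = 33.08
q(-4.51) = -73.83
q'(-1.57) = 9.56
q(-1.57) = -11.15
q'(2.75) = -25.00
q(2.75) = -44.50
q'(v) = -8*v - 3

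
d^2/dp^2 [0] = 0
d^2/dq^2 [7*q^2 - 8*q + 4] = 14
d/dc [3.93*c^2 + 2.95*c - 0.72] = 7.86*c + 2.95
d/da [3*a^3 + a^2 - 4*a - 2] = 9*a^2 + 2*a - 4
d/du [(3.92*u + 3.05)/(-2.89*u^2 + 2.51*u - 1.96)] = (11.3288*u^2 + 17.629*u - 15.3387)/(8.3521*u^4 - 14.5078*u^3 + 17.6289*u^2 - 9.8392*u + 3.8416)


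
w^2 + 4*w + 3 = (w + 1)*(w + 3)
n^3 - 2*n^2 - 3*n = n*(n - 3)*(n + 1)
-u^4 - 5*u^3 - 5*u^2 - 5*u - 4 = (u + 4)*(u - I)*(-I*u + 1)*(-I*u - I)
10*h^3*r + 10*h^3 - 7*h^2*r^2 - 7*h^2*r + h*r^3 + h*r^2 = (-5*h + r)*(-2*h + r)*(h*r + h)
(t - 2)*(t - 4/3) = t^2 - 10*t/3 + 8/3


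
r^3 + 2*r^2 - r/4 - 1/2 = (r - 1/2)*(r + 1/2)*(r + 2)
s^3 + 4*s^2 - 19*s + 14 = (s - 2)*(s - 1)*(s + 7)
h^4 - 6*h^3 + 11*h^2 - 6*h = h*(h - 3)*(h - 2)*(h - 1)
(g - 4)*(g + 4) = g^2 - 16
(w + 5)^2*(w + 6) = w^3 + 16*w^2 + 85*w + 150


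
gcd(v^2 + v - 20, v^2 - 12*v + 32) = v - 4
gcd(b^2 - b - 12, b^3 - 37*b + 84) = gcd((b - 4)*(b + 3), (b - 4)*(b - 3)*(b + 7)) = b - 4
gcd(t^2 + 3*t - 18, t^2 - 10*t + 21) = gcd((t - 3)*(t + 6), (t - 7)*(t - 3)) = t - 3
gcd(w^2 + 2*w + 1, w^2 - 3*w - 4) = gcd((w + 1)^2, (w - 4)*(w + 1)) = w + 1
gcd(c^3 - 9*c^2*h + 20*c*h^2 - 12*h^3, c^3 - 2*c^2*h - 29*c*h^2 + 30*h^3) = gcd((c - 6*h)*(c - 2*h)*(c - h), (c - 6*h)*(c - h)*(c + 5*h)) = c^2 - 7*c*h + 6*h^2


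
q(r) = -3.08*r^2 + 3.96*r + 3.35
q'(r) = 3.96 - 6.16*r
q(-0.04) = 3.19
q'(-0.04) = 4.21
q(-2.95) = -35.14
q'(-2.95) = 22.13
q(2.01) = -1.13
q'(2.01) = -8.42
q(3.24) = -16.15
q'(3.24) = -16.00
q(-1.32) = -7.24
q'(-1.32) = 12.09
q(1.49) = 2.41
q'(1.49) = -5.22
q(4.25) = -35.45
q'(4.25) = -22.22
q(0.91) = 4.40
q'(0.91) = -1.65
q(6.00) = -83.77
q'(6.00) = -33.00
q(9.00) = -210.49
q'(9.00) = -51.48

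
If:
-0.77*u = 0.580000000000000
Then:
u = -0.75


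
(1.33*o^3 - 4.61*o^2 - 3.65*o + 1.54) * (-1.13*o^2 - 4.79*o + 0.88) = -1.5029*o^5 - 1.1614*o^4 + 27.3768*o^3 + 11.6865*o^2 - 10.5886*o + 1.3552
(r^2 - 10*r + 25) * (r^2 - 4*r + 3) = r^4 - 14*r^3 + 68*r^2 - 130*r + 75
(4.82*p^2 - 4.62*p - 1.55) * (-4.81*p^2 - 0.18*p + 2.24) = -23.1842*p^4 + 21.3546*p^3 + 19.0839*p^2 - 10.0698*p - 3.472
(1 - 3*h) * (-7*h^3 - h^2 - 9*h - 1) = 21*h^4 - 4*h^3 + 26*h^2 - 6*h - 1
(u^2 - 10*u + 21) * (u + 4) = u^3 - 6*u^2 - 19*u + 84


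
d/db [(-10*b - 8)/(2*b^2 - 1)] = 2*(10*b^2 + 16*b + 5)/(4*b^4 - 4*b^2 + 1)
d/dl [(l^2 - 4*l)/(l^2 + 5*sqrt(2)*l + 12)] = (-l*(l - 4)*(2*l + 5*sqrt(2)) + 2*(l - 2)*(l^2 + 5*sqrt(2)*l + 12))/(l^2 + 5*sqrt(2)*l + 12)^2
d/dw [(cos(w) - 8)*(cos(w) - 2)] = 2*(5 - cos(w))*sin(w)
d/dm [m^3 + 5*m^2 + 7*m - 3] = 3*m^2 + 10*m + 7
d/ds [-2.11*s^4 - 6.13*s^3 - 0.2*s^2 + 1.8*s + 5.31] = -8.44*s^3 - 18.39*s^2 - 0.4*s + 1.8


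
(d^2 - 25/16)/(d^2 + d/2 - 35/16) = (4*d + 5)/(4*d + 7)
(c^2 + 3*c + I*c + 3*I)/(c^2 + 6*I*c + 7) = (c^2 + c*(3 + I) + 3*I)/(c^2 + 6*I*c + 7)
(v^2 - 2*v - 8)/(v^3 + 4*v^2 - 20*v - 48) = 1/(v + 6)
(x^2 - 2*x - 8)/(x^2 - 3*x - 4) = (x + 2)/(x + 1)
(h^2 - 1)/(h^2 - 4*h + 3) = (h + 1)/(h - 3)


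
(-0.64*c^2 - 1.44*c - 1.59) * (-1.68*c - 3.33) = 1.0752*c^3 + 4.5504*c^2 + 7.4664*c + 5.2947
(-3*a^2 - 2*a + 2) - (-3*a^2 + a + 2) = -3*a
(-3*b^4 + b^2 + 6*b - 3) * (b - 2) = -3*b^5 + 6*b^4 + b^3 + 4*b^2 - 15*b + 6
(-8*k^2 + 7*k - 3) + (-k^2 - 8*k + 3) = -9*k^2 - k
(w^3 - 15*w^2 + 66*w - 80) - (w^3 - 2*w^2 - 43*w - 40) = -13*w^2 + 109*w - 40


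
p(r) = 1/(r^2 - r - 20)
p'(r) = (1 - 2*r)/(r^2 - r - 20)^2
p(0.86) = -0.05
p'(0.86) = -0.00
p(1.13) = -0.05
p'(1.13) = -0.00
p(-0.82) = -0.05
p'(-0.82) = 0.01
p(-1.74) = -0.07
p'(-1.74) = 0.02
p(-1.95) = -0.07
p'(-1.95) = 0.02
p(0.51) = -0.05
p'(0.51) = -0.00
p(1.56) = -0.05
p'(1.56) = -0.01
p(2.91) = -0.07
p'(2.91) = -0.02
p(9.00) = 0.02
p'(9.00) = -0.00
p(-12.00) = 0.01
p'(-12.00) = 0.00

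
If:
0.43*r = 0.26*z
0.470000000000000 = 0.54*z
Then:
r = 0.53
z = 0.87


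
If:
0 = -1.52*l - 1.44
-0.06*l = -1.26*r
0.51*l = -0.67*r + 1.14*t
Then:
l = -0.95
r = -0.05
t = -0.45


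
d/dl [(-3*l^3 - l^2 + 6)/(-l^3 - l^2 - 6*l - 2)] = 2*(l^4 + 18*l^3 + 21*l^2 + 8*l + 18)/(l^6 + 2*l^5 + 13*l^4 + 16*l^3 + 40*l^2 + 24*l + 4)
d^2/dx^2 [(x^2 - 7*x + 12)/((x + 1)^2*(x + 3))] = 2*(x^4 - 23*x^3 - 9*x^2 + 339*x + 564)/(x^7 + 13*x^6 + 69*x^5 + 193*x^4 + 307*x^3 + 279*x^2 + 135*x + 27)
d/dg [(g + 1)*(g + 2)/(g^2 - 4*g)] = (-7*g^2 - 4*g + 8)/(g^2*(g^2 - 8*g + 16))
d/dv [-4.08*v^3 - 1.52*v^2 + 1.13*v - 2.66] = -12.24*v^2 - 3.04*v + 1.13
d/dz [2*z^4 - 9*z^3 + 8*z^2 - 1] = z*(8*z^2 - 27*z + 16)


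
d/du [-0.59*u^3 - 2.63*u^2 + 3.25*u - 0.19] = -1.77*u^2 - 5.26*u + 3.25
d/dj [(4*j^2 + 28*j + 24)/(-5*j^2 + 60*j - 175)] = 4*(19*j^2 - 58*j - 317)/(5*(j^4 - 24*j^3 + 214*j^2 - 840*j + 1225))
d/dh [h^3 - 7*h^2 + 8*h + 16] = 3*h^2 - 14*h + 8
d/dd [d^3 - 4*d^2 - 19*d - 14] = 3*d^2 - 8*d - 19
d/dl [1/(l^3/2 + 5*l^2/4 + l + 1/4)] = 8*(-3*l^2 - 5*l - 2)/(2*l^3 + 5*l^2 + 4*l + 1)^2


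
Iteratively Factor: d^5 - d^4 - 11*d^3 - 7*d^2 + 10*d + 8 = (d - 1)*(d^4 - 11*d^2 - 18*d - 8) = (d - 4)*(d - 1)*(d^3 + 4*d^2 + 5*d + 2) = (d - 4)*(d - 1)*(d + 1)*(d^2 + 3*d + 2) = (d - 4)*(d - 1)*(d + 1)*(d + 2)*(d + 1)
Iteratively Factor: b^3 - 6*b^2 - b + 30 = (b + 2)*(b^2 - 8*b + 15) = (b - 5)*(b + 2)*(b - 3)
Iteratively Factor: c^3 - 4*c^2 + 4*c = (c - 2)*(c^2 - 2*c) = c*(c - 2)*(c - 2)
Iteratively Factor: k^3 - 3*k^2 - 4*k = (k)*(k^2 - 3*k - 4) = k*(k - 4)*(k + 1)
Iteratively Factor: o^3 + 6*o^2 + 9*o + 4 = (o + 1)*(o^2 + 5*o + 4) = (o + 1)*(o + 4)*(o + 1)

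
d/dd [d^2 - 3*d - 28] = 2*d - 3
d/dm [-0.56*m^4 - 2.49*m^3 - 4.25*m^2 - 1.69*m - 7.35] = -2.24*m^3 - 7.47*m^2 - 8.5*m - 1.69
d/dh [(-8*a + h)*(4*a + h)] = -4*a + 2*h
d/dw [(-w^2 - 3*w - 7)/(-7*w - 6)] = (7*w^2 + 12*w - 31)/(49*w^2 + 84*w + 36)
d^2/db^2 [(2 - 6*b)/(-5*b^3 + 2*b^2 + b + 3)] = 4*(-(3*b - 1)*(-15*b^2 + 4*b + 1)^2 + (-45*b^2 + 12*b - (3*b - 1)*(15*b - 2) + 3)*(-5*b^3 + 2*b^2 + b + 3))/(-5*b^3 + 2*b^2 + b + 3)^3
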